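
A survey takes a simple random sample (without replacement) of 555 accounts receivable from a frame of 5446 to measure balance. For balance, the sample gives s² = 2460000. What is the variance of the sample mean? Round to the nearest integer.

Under SRS without replacement, Var(ȳ) = (1 − f)·s²/n with f = n/N = 555/5446 = 0.10190966.
Var(ȳ) = (1 − 0.10190966)·2460000/555 = 0.89809034·4432.4324 = 3980.7248.

3981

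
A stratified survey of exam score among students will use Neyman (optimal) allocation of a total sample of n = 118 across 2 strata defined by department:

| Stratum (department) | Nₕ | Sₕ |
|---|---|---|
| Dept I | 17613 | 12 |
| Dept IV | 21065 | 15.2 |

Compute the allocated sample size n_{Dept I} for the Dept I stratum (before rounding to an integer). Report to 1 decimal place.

46.9

Neyman allocation: nₕ = n·NₕSₕ / Σⱼ NⱼSⱼ.
Σ NⱼSⱼ = 17613·12 + 21065·15.2 = 531544.
n_{Dept I} = 118·17613·12 / 531544 = 46.9.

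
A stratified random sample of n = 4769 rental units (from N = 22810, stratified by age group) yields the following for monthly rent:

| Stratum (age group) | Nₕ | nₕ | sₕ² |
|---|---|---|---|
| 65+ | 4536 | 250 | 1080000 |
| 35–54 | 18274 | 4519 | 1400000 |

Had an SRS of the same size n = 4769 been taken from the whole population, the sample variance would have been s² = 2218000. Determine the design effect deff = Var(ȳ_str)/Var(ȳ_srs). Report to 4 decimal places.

0.8457

Var(ȳ_str) = Σ Wₕ²(1−fₕ)sₕ²/nₕ with Wₕ = Nₕ/22810:
  65+: (4536/22810)²·(1−250/4536)·1080000/250 = 161.42039
  35–54: (18274/22810)²·(1−4519/18274)·1400000/4519 = 149.66813
  → Var(ȳ_str) = 311.08852.
Var(ȳ_srs) = (1 − 4769/22810)·2218000/4769 = 367.84897.
deff = 311.08852 / 367.84897 = 0.8457.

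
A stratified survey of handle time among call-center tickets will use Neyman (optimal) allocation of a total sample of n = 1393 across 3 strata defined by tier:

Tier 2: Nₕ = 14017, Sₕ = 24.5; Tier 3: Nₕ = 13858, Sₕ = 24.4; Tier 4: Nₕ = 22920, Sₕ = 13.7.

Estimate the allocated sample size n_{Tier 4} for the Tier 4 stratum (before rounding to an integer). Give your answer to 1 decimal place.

439.4

Neyman allocation: nₕ = n·NₕSₕ / Σⱼ NⱼSⱼ.
Σ NⱼSⱼ = 14017·24.5 + 13858·24.4 + 22920·13.7 = 995555.7.
n_{Tier 4} = 1393·22920·13.7 / 995555.7 = 439.4.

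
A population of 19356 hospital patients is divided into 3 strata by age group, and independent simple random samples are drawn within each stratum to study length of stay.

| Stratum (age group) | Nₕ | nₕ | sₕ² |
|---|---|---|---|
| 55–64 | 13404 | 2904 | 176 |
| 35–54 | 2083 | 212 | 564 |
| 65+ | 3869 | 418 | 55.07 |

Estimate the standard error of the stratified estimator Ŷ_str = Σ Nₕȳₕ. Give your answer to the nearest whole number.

4545

Var(Ŷ_str) = Σₕ Nₕ²(1 − fₕ)sₕ²/nₕ.
55–64: 13404²·(1 − 2904/13404)·176/2904 = 8.5298182 × 10^6.
35–54: 2083²·(1 − 212/2083)·564/212 = 1.036827 × 10^7.
65+: 3869²·(1 − 418/3869)·55.07/418 = 1.7590674 × 10^6.
Sum = 2.0657156 × 10^7.
SE = √(2.0657156 × 10^7) = 4545.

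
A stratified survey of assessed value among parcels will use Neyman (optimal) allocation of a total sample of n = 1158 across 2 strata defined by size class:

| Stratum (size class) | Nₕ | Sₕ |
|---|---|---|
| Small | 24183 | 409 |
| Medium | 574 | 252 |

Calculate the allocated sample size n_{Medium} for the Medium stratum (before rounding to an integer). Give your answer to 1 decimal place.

16.7

Neyman allocation: nₕ = n·NₕSₕ / Σⱼ NⱼSⱼ.
Σ NⱼSⱼ = 24183·409 + 574·252 = 1.0035495 × 10^7.
n_{Medium} = 1158·574·252 / (1.0035495 × 10^7) = 16.7.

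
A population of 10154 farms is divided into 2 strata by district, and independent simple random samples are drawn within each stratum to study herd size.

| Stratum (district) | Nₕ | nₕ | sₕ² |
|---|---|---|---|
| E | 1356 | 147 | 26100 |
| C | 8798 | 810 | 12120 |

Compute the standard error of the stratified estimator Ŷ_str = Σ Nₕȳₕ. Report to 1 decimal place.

Var(Ŷ_str) = Σₕ Nₕ²(1 − fₕ)sₕ²/nₕ.
E: 1356²·(1 − 147/1356)·26100/147 = 2.9107785 × 10^8.
C: 8798²·(1 − 810/8798)·12120/810 = 1.0515735 × 10^9.
Sum = 1.3426514 × 10^9.
SE = √(1.3426514 × 10^9) = 36642.2.

36642.2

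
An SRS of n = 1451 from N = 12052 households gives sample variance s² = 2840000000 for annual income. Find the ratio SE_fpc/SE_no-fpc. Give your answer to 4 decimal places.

f = n/N = 1451/12052 = 0.12039496.
SE_no-fpc = √(s²/n) = 1399.025; SE_fpc = √((1−f)s²/n) = 1312.1072.
Ratio = √(1−f) = 0.93787262.

0.9379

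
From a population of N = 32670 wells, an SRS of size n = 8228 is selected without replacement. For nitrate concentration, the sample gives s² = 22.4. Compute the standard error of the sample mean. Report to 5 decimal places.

0.04513

Under SRS without replacement, Var(ȳ) = (1 − f)·s²/n with f = n/N = 8228/32670 = 0.25185185.
Var(ȳ) = (1 − 0.25185185)·22.4/8228 = 0.74814815·0.0027224113 = 0.002036767.
SE(ȳ) = √(0.002036767) = 0.04513.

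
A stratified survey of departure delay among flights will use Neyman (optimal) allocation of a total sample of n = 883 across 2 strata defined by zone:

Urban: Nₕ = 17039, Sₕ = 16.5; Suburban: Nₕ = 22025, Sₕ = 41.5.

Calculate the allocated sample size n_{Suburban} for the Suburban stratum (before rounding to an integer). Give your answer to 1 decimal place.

675.3

Neyman allocation: nₕ = n·NₕSₕ / Σⱼ NⱼSⱼ.
Σ NⱼSⱼ = 17039·16.5 + 22025·41.5 = 1.195181 × 10^6.
n_{Suburban} = 883·22025·41.5 / (1.195181 × 10^6) = 675.3.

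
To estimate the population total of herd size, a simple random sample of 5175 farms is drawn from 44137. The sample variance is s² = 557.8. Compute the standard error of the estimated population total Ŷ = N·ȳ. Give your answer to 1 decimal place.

Var(Ŷ) = N²·Var(ȳ) = N²·(1 − n/N)·s²/n.
f = 5175/44137 = 0.11724857; Var(ȳ) = 0.88275143·557.8/5175 = 0.095149517.
Var(Ŷ) = 44137² · 0.095149517 = 1.8535837 × 10^8.
SE(Ŷ) = √(1.8535837 × 10^8) = 13614.6.

13614.6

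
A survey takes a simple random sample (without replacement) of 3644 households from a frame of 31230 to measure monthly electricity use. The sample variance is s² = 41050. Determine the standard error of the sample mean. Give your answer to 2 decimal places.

Under SRS without replacement, Var(ȳ) = (1 − f)·s²/n with f = n/N = 3644/31230 = 0.11668268.
Var(ȳ) = (1 − 0.11668268)·41050/3644 = 0.88331732·11.265093 = 9.9506521.
SE(ȳ) = √(9.9506521) = 3.15.

3.15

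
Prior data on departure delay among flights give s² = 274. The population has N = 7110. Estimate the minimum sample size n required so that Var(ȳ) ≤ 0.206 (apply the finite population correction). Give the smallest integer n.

Without fpc, n₀ = s²/D = 274/0.206 = 1330.0971.
With fpc, (1 − n/N)·s²/n ≤ D requires n ≥ n₀/(1 + n₀/N) = 1330.0971/(1 + 1330.0971/7110) = 1120.4836.
Rounding up, n = 1121.

1121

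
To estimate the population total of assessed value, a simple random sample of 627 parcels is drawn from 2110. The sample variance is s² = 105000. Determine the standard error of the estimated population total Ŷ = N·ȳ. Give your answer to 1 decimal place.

Var(Ŷ) = N²·Var(ȳ) = N²·(1 − n/N)·s²/n.
f = 627/2110 = 0.29715640; Var(ȳ) = 0.70284360·105000/627 = 117.70108.
Var(Ŷ) = 2110² · 117.70108 = 5.2401698 × 10^8.
SE(Ŷ) = √(5.2401698 × 10^8) = 22891.4.

22891.4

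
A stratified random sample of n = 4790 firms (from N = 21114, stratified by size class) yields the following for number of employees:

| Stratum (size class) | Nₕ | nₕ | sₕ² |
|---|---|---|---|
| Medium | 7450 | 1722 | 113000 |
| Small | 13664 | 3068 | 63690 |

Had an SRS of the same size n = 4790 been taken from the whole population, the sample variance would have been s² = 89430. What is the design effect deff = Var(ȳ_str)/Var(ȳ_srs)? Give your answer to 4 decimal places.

0.9023

Var(ȳ_str) = Σ Wₕ²(1−fₕ)sₕ²/nₕ with Wₕ = Nₕ/21114:
  Medium: (7450/21114)²·(1−1722/7450)·113000/1722 = 6.2815026
  Small: (13664/21114)²·(1−3068/13664)·63690/3068 = 6.7420918
  → Var(ȳ_str) = 13.023594.
Var(ȳ_srs) = (1 − 4790/21114)·89430/4790 = 14.434568.
deff = 13.023594 / 14.434568 = 0.9023.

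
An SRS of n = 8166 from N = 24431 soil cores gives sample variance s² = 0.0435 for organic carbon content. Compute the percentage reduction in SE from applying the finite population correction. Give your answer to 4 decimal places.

18.4063

f = n/N = 8166/24431 = 0.33424747.
SE_no-fpc = √(s²/n) = 0.002308022; SE_fpc = √((1−f)s²/n) = 0.0018831996.
Ratio = √(1−f) = 0.81593660. Reduction = 100·(1 − 0.81593660) = 18.4063%.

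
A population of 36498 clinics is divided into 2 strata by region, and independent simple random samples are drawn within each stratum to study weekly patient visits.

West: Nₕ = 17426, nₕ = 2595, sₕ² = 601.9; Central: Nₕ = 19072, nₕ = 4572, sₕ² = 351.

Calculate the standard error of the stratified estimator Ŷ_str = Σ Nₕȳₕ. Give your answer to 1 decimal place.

9009.8

Var(Ŷ_str) = Σₕ Nₕ²(1 − fₕ)sₕ²/nₕ.
West: 17426²·(1 − 2595/17426)·601.9/2595 = 5.9945298 × 10^7.
Central: 19072²·(1 − 4572/19072)·351/4572 = 2.123074 × 10^7.
Sum = 8.1176038 × 10^7.
SE = √(8.1176038 × 10^7) = 9009.8.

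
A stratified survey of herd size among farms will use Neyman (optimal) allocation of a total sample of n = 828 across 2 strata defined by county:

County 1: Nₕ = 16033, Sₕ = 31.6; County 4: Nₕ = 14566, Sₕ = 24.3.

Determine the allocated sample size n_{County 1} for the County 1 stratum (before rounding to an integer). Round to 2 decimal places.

487.45

Neyman allocation: nₕ = n·NₕSₕ / Σⱼ NⱼSⱼ.
Σ NⱼSⱼ = 16033·31.6 + 14566·24.3 = 860596.6.
n_{County 1} = 828·16033·31.6 / 860596.6 = 487.45.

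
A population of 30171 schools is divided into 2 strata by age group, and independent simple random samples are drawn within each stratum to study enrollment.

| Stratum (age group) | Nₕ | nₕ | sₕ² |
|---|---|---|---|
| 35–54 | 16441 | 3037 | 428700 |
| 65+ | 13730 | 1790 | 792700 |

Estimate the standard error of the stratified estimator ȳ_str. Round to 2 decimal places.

Var(ȳ_str) = Σₕ Wₕ²(1 − fₕ)sₕ²/nₕ with Wₕ = Nₕ/N, N = 30171.
35–54: Wₕ = 0.54492725; term = 0.54492725²·(1 − 0.18472112)·428700/3037 = 34.173694.
65+: Wₕ = 0.45507275; term = 0.45507275²·(1 − 0.13037145)·792700/1790 = 79.753781.
Sum = 113.92748.
SE = √(113.92748) = 10.67.

10.67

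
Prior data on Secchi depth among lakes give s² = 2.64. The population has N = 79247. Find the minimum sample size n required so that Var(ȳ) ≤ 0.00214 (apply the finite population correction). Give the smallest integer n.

Without fpc, n₀ = s²/D = 2.64/0.00214 = 1233.6449.
With fpc, (1 − n/N)·s²/n ≤ D requires n ≥ n₀/(1 + n₀/N) = 1233.6449/(1 + 1233.6449/79247) = 1214.7350.
Rounding up, n = 1215.

1215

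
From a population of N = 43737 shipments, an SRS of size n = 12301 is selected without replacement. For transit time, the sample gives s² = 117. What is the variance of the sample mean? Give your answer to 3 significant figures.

0.00684

Under SRS without replacement, Var(ȳ) = (1 − f)·s²/n with f = n/N = 12301/43737 = 0.28124929.
Var(ȳ) = (1 − 0.28124929)·117/12301 = 0.71875071·0.0095114218 = 0.0068363412.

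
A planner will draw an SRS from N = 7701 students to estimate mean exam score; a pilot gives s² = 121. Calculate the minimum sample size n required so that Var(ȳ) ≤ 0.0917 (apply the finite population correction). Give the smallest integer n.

Without fpc, n₀ = s²/D = 121/0.0917 = 1319.5202.
With fpc, (1 − n/N)·s²/n ≤ D requires n ≥ n₀/(1 + n₀/N) = 1319.5202/(1 + 1319.5202/7701) = 1126.5010.
Rounding up, n = 1127.

1127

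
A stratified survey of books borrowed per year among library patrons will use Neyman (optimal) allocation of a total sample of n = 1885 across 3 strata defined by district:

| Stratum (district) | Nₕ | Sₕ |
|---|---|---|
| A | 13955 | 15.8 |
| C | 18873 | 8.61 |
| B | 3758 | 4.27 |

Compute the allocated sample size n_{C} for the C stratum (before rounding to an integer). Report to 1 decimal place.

Neyman allocation: nₕ = n·NₕSₕ / Σⱼ NⱼSⱼ.
Σ NⱼSⱼ = 13955·15.8 + 18873·8.61 + 3758·4.27 = 399032.19.
n_{C} = 1885·18873·8.61 / 399032.19 = 767.6.

767.6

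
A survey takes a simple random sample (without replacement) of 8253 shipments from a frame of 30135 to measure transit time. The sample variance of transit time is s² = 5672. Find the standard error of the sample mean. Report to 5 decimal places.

Under SRS without replacement, Var(ȳ) = (1 − f)·s²/n with f = n/N = 8253/30135 = 0.27386760.
Var(ȳ) = (1 − 0.27386760)·5672/8253 = 0.72613240·0.68726524 = 0.49904556.
SE(ȳ) = √(0.49904556) = 0.70643.

0.70643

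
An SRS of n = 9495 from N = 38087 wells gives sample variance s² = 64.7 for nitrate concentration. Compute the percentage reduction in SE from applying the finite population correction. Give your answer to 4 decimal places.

13.3569

f = n/N = 9495/38087 = 0.24929766.
SE_no-fpc = √(s²/n) = 0.082547639; SE_fpc = √((1−f)s²/n) = 0.071521817.
Ratio = √(1−f) = 0.86643080. Reduction = 100·(1 − 0.86643080) = 13.3569%.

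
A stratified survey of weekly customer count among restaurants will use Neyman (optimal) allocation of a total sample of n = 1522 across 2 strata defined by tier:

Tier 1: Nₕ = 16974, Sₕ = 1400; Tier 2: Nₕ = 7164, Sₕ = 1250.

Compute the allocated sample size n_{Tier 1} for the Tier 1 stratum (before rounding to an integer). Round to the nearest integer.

Neyman allocation: nₕ = n·NₕSₕ / Σⱼ NⱼSⱼ.
Σ NⱼSⱼ = 16974·1400 + 7164·1250 = 3.27186 × 10^7.
n_{Tier 1} = 1522·16974·1400 / (3.27186 × 10^7) = 1105.

1105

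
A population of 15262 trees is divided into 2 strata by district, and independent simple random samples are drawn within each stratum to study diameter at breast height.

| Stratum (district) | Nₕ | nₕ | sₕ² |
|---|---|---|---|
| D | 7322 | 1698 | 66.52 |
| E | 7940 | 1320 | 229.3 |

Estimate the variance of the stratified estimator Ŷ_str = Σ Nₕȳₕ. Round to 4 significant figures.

Var(Ŷ_str) = Σₕ Nₕ²(1 − fₕ)sₕ²/nₕ.
D: 7322²·(1 − 1698/7322)·66.52/1698 = 1.6132051 × 10^6.
E: 7940²·(1 − 1320/7940)·229.3/1320 = 9.1307955 × 10^6.
Sum = 1.0744001 × 10^7.

1.074 × 10^7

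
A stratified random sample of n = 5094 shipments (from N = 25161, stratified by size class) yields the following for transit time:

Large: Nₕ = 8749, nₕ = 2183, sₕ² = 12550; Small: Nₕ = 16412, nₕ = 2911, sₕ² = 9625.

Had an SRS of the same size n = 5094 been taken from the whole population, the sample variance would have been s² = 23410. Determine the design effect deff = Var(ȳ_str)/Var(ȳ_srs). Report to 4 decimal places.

0.4581

Var(ȳ_str) = Σ Wₕ²(1−fₕ)sₕ²/nₕ with Wₕ = Nₕ/25161:
  Large: (8749/25161)²·(1−2183/8749)·12550/2183 = 0.52166715
  Small: (16412/25161)²·(1−2911/16412)·9625/2911 = 1.157258
  → Var(ȳ_str) = 1.6789252.
Var(ȳ_srs) = (1 − 5094/25161)·23410/5094 = 3.6651945.
deff = 1.6789252 / 3.6651945 = 0.4581.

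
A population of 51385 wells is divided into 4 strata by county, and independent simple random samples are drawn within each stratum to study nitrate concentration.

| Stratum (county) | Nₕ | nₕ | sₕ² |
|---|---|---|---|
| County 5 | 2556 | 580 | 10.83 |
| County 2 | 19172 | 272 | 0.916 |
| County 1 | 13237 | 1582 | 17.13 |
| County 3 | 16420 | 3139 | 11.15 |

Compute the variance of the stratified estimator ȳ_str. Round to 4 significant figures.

Var(ȳ_str) = Σₕ Wₕ²(1 − fₕ)sₕ²/nₕ with Wₕ = Nₕ/N, N = 51385.
County 5: Wₕ = 0.04974214; term = 0.04974214²·(1 − 0.22691706)·10.83/580 = 3.5717046 × 10^-5.
County 2: Wₕ = 0.37310499; term = 0.37310499²·(1 − 0.01418736)·0.916/272 = 4.6215012 × 10^-4.
County 1: Wₕ = 0.25760436; term = 0.25760436²·(1 − 0.11951348)·17.13/1582 = 6.3267403 × 10^-4.
County 3: Wₕ = 0.31954851; term = 0.31954851²·(1 − 0.19116931)·11.15/3139 = 2.9336936 × 10^-4.
Sum = 0.0014239106.

0.001424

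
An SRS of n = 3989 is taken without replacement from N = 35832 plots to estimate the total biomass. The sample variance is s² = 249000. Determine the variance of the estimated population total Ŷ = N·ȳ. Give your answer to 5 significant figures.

7.1223 × 10^10

Var(Ŷ) = N²·Var(ȳ) = N²·(1 − n/N)·s²/n.
f = 3989/35832 = 0.11132507; Var(ȳ) = 0.88867493·249000/3989 = 55.472564.
Var(Ŷ) = 35832² · 55.472564 = 7.1223012 × 10^10.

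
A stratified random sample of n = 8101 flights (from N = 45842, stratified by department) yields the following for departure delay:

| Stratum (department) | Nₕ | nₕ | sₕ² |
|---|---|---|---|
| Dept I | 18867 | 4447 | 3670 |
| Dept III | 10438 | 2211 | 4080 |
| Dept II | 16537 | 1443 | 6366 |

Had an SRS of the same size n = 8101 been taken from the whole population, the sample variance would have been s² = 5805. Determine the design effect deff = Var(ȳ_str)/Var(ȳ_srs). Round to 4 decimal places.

1.1971

Var(ȳ_str) = Σ Wₕ²(1−fₕ)sₕ²/nₕ with Wₕ = Nₕ/45842:
  Dept I: (18867/45842)²·(1−4447/18867)·3670/4447 = 0.10684149
  Dept III: (10438/45842)²·(1−2211/10438)·4080/2211 = 0.075405513
  Dept II: (16537/45842)²·(1−1443/16537)·6366/1443 = 0.52400359
  → Var(ȳ_str) = 0.70625059.
Var(ȳ_srs) = (1 − 8101/45842)·5805/8101 = 0.5899476.
deff = 0.70625059 / 0.5899476 = 1.1971.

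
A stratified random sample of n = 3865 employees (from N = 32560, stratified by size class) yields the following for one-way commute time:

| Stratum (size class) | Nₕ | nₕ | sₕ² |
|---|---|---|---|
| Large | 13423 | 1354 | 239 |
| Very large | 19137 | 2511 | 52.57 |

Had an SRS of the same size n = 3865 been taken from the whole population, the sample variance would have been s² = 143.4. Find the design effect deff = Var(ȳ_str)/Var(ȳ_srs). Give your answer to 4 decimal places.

1.0171

Var(ȳ_str) = Σ Wₕ²(1−fₕ)sₕ²/nₕ with Wₕ = Nₕ/32560:
  Large: (13423/32560)²·(1−1354/13423)·239/1354 = 0.026973129
  Very large: (19137/32560)²·(1−2511/19137)·52.57/2511 = 0.0062832466
  → Var(ȳ_str) = 0.033256376.
Var(ȳ_srs) = (1 − 3865/32560)·143.4/3865 = 0.032698022.
deff = 0.033256376 / 0.032698022 = 1.0171.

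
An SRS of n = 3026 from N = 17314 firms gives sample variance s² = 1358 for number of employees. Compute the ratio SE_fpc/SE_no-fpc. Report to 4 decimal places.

0.9084

f = n/N = 3026/17314 = 0.17477186.
SE_no-fpc = √(s²/n) = 0.6699084; SE_fpc = √((1−f)s²/n) = 0.60855865.
Ratio = √(1−f) = 0.90842068.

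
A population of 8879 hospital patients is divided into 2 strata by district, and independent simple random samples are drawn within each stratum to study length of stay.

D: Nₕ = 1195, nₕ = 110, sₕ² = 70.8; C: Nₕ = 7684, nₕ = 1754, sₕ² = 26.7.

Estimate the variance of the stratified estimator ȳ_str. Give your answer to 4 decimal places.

Var(ȳ_str) = Σₕ Wₕ²(1 − fₕ)sₕ²/nₕ with Wₕ = Nₕ/N, N = 8879.
D: Wₕ = 0.13458723; term = 0.13458723²·(1 − 0.09205021)·70.8/110 = 0.010585469.
C: Wₕ = 0.86541277; term = 0.86541277²·(1 − 0.22826653)·26.7/1754 = 0.0087982361.
Sum = 0.019383705.

0.0194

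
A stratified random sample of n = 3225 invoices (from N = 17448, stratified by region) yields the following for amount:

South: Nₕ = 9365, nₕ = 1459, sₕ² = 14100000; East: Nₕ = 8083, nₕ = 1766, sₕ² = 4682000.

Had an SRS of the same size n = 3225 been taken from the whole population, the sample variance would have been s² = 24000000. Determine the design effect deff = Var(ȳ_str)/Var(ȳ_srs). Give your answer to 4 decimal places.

0.4607

Var(ȳ_str) = Σ Wₕ²(1−fₕ)sₕ²/nₕ with Wₕ = Nₕ/17448:
  South: (9365/17448)²·(1−1459/9365)·14100000/1459 = 2350.3747
  East: (8083/17448)²·(1−1766/8083)·4682000/1766 = 444.66491
  → Var(ȳ_str) = 2795.0396.
Var(ȳ_srs) = (1 − 3225/17448)·24000000/3225 = 6066.3446.
deff = 2795.0396 / 6066.3446 = 0.4607.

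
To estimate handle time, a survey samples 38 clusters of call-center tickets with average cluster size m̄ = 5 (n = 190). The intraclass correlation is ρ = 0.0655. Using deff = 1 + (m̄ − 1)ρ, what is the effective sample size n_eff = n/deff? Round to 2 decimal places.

150.55

deff = 1 + (5 − 1)·0.0655 = 1 + 0.262 = 1.262.
n_eff = 190 / 1.262 = 150.55.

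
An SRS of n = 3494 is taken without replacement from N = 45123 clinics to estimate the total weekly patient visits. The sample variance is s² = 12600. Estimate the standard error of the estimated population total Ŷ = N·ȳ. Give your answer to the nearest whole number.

Var(Ŷ) = N²·Var(ȳ) = N²·(1 − n/N)·s²/n.
f = 3494/45123 = 0.07743279; Var(ȳ) = 0.92256721·12600/3494 = 3.3269453.
Var(Ŷ) = 45123² · 3.3269453 = 6.7739439 × 10^9.
SE(Ŷ) = √(6.7739439 × 10^9) = 82304.

82304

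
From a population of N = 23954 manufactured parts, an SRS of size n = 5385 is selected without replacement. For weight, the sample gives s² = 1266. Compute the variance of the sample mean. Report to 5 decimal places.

0.18225

Under SRS without replacement, Var(ȳ) = (1 − f)·s²/n with f = n/N = 5385/23954 = 0.22480588.
Var(ȳ) = (1 − 0.22480588)·1266/5385 = 0.77519412·0.23509749 = 0.18224619.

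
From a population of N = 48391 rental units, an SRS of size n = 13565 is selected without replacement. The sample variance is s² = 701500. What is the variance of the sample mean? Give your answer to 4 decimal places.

37.2175

Under SRS without replacement, Var(ȳ) = (1 − f)·s²/n with f = n/N = 13565/48391 = 0.28032072.
Var(ȳ) = (1 − 0.28032072)·701500/13565 = 0.71967928·51.71397 = 37.217472.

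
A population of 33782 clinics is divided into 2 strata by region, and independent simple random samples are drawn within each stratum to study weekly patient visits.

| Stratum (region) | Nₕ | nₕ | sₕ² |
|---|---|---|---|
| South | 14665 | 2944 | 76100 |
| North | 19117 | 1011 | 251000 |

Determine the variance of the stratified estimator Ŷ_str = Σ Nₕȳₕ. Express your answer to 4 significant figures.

Var(Ŷ_str) = Σₕ Nₕ²(1 − fₕ)sₕ²/nₕ.
South: 14665²·(1 − 2944/14665)·76100/2944 = 4.4431767 × 10^9.
North: 19117²·(1 − 1011/19117)·251000/1011 = 8.5933959 × 10^10.
Sum = 9.0377136 × 10^10.

9.038 × 10^10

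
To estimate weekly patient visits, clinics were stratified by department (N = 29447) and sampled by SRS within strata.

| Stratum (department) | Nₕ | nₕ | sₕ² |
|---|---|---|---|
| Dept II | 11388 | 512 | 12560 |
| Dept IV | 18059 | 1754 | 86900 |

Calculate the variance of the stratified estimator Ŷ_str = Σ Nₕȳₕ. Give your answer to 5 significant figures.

Var(Ŷ_str) = Σₕ Nₕ²(1 − fₕ)sₕ²/nₕ.
Dept II: 11388²·(1 − 512/11388)·12560/512 = 3.0383398 × 10^9.
Dept IV: 18059²·(1 − 1754/18059)·86900/1754 = 1.45883 × 10^10.
Sum = 1.762664 × 10^10.

1.7627 × 10^10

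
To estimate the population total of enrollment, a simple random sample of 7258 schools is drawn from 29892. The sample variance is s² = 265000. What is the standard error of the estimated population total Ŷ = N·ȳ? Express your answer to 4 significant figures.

Var(Ŷ) = N²·Var(ȳ) = N²·(1 − n/N)·s²/n.
f = 7258/29892 = 0.24280744; Var(ȳ) = 0.75719256·265000/7258 = 27.646187.
Var(Ŷ) = 29892² · 27.646187 = 2.4702743 × 10^10.
SE(Ŷ) = √(2.4702743 × 10^10) = 157200.

157200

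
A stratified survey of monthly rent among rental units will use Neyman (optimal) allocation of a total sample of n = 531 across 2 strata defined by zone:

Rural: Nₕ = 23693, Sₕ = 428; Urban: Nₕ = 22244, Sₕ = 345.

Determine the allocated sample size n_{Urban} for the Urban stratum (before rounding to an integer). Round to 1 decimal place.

228.7

Neyman allocation: nₕ = n·NₕSₕ / Σⱼ NⱼSⱼ.
Σ NⱼSⱼ = 23693·428 + 22244·345 = 1.7814784 × 10^7.
n_{Urban} = 531·22244·345 / (1.7814784 × 10^7) = 228.7.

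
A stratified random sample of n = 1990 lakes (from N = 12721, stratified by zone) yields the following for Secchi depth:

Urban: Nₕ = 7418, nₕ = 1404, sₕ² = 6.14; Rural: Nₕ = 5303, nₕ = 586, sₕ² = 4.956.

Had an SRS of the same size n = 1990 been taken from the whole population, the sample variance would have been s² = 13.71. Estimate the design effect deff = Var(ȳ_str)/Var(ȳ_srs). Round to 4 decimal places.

Var(ȳ_str) = Σ Wₕ²(1−fₕ)sₕ²/nₕ with Wₕ = Nₕ/12721:
  Urban: (7418/12721)²·(1−1404/7418)·6.14/1404 = 0.001205616
  Rural: (5303/12721)²·(1−586/5303)·4.956/586 = 0.0013073103
  → Var(ȳ_str) = 0.0025129263.
Var(ȳ_srs) = (1 − 1990/12721)·13.71/1990 = 0.0058117018.
deff = 0.0025129263 / 0.0058117018 = 0.4324.

0.4324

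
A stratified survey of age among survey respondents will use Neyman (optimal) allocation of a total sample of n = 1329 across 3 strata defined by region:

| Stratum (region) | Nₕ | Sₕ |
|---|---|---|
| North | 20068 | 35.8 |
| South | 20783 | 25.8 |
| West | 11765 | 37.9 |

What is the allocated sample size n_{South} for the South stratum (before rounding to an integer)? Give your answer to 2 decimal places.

Neyman allocation: nₕ = n·NₕSₕ / Σⱼ NⱼSⱼ.
Σ NⱼSⱼ = 20068·35.8 + 20783·25.8 + 11765·37.9 = 1.7005293 × 10^6.
n_{South} = 1329·20783·25.8 / (1.7005293 × 10^6) = 419.05.

419.05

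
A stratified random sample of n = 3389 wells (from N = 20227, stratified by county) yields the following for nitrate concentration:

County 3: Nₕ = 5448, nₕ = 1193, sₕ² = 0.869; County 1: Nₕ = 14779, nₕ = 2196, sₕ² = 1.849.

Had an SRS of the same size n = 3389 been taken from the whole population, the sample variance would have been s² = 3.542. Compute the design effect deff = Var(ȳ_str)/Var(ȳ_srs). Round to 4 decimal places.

0.4873

Var(ȳ_str) = Σ Wₕ²(1−fₕ)sₕ²/nₕ with Wₕ = Nₕ/20227:
  County 3: (5448/20227)²·(1−1193/5448)·0.869/1193 = 4.1271765 × 10^-5
  County 1: (14779/20227)²·(1−2196/14779)·1.849/2196 = 3.8271094 × 10^-4
  → Var(ȳ_str) = 4.2398271 × 10^-4.
Var(ȳ_srs) = (1 − 3389/20227)·3.542/3389 = 8.7003359 × 10^-4.
deff = (4.2398271 × 10^-4) / (8.7003359 × 10^-4) = 0.4873.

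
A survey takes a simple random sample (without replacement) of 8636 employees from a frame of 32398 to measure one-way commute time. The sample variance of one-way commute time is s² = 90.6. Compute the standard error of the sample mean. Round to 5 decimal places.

Under SRS without replacement, Var(ȳ) = (1 − f)·s²/n with f = n/N = 8636/32398 = 0.26655966.
Var(ȳ) = (1 − 0.26655966)·90.6/8636 = 0.73344034·0.010490968 = 0.0076944991.
SE(ȳ) = √(0.0076944991) = 0.08772.

0.08772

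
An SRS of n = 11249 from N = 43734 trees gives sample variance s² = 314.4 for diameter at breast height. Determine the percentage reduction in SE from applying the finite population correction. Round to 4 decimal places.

13.8150

f = n/N = 11249/43734 = 0.25721407.
SE_no-fpc = √(s²/n) = 0.16718; SE_fpc = √((1−f)s²/n) = 0.14408413.
Ratio = √(1−f) = 0.86185030. Reduction = 100·(1 − 0.86185030) = 13.8150%.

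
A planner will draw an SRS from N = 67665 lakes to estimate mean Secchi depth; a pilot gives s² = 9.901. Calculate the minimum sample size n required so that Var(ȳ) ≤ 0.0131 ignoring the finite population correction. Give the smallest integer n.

Without fpc, n₀ = s²/D = 9.901/0.0131 = 755.8015.
Rounding up, n = 756.

756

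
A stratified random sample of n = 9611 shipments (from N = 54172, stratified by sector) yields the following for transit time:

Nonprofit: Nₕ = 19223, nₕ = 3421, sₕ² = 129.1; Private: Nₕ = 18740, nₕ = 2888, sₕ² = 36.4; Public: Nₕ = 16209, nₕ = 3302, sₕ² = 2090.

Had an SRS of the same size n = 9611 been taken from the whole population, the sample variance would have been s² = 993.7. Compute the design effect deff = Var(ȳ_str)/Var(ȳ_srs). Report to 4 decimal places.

Var(ȳ_str) = Σ Wₕ²(1−fₕ)sₕ²/nₕ with Wₕ = Nₕ/54172:
  Nonprofit: (19223/54172)²·(1−3421/19223)·129.1/3421 = 0.0039062196
  Private: (18740/54172)²·(1−2888/18740)·36.4/2888 = 0.0012758749
  Public: (16209/54172)²·(1−3302/16209)·2090/3302 = 0.045123316
  → Var(ȳ_str) = 0.050305411.
Var(ȳ_srs) = (1 − 9611/54172)·993.7/9611 = 0.085048522.
deff = 0.050305411 / 0.085048522 = 0.5915.

0.5915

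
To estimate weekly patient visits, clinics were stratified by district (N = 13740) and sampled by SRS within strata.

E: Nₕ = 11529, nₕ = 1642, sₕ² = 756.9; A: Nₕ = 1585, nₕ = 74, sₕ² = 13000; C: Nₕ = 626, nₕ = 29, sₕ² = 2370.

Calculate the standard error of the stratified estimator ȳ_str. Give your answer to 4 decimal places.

1.6336

Var(ȳ_str) = Σₕ Wₕ²(1 − fₕ)sₕ²/nₕ with Wₕ = Nₕ/N, N = 13740.
E: Wₕ = 0.83908297; term = 0.83908297²·(1 − 0.14242345)·756.9/1642 = 0.27832234.
A: Wₕ = 0.11535662; term = 0.11535662²·(1 − 0.04668770)·13000/74 = 2.2285988.
C: Wₕ = 0.04556041; term = 0.04556041²·(1 − 0.04632588)·2370/29 = 0.16178027.
Sum = 2.6687014.
SE = √(2.6687014) = 1.6336.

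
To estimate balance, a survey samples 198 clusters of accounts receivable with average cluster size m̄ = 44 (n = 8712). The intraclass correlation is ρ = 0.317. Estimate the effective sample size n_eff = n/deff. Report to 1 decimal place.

595.4

deff = 1 + (44 − 1)·0.317 = 1 + 13.631 = 14.631.
n_eff = 8712 / 14.631 = 595.4.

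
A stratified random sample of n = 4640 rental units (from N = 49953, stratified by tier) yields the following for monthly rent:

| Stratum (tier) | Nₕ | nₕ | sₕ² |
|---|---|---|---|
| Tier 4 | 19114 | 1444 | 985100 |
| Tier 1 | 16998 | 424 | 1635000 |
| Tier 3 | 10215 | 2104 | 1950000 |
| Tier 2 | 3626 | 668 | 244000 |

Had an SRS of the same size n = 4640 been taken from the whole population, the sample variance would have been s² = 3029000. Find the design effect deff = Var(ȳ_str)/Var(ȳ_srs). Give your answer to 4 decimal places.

0.9458

Var(ȳ_str) = Σ Wₕ²(1−fₕ)sₕ²/nₕ with Wₕ = Nₕ/49953:
  Tier 4: (19114/49953)²·(1−1444/19114)·985100/1444 = 92.337499
  Tier 1: (16998/49953)²·(1−424/16998)·1635000/424 = 435.3654
  Tier 3: (10215/49953)²·(1−2104/10215)·1950000/2104 = 30.773614
  Tier 2: (3626/49953)²·(1−668/3626)·244000/668 = 1.5700598
  → Var(ȳ_str) = 560.04657.
Var(ȳ_srs) = (1 − 4640/49953)·3029000/4640 = 592.16473.
deff = 560.04657 / 592.16473 = 0.9458.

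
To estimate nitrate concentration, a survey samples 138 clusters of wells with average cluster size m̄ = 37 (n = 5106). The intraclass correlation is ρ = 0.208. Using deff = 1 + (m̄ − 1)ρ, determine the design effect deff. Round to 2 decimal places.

deff = 1 + (37 − 1)·0.208 = 1 + 7.488 = 8.488.

8.49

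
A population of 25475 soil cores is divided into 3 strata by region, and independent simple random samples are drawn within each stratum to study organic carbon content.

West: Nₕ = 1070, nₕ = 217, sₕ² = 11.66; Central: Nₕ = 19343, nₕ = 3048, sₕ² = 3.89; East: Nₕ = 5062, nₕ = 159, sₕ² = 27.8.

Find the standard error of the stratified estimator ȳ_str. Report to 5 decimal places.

Var(ȳ_str) = Σₕ Wₕ²(1 − fₕ)sₕ²/nₕ with Wₕ = Nₕ/N, N = 25475.
West: Wₕ = 0.04200196; term = 0.04200196²·(1 − 0.20280374)·11.66/217 = 7.5568924 × 10^-5.
Central: Wₕ = 0.75929342; term = 0.75929342²·(1 − 0.15757638)·3.89/3048 = 6.1984692 × 10^-4.
East: Wₕ = 0.19870461; term = 0.19870461²·(1 − 0.03141051)·27.8/159 = 0.0066865688.
Sum = 0.0073819846.
SE = √(0.0073819846) = 0.08592.

0.08592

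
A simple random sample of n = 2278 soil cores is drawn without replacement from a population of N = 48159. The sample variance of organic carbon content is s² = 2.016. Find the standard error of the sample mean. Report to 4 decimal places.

0.0290

Under SRS without replacement, Var(ȳ) = (1 − f)·s²/n with f = n/N = 2278/48159 = 0.04730165.
Var(ȳ) = (1 − 0.04730165)·2.016/2278 = 0.95269835·8.8498683 × 10^-4 = 8.431255 × 10^-4.
SE(ȳ) = √(8.431255 × 10^-4) = 0.0290.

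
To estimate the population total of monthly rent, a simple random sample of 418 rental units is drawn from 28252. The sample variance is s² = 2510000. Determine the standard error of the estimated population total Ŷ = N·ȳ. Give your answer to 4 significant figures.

Var(Ŷ) = N²·Var(ȳ) = N²·(1 − n/N)·s²/n.
f = 418/28252 = 0.01479541; Var(ȳ) = 0.98520459·2510000/418 = 5915.9414.
Var(Ŷ) = 28252² · 5915.9414 = 4.7219595 × 10^12.
SE(Ŷ) = √(4.7219595 × 10^12) = 2.173 × 10^6.

2.173 × 10^6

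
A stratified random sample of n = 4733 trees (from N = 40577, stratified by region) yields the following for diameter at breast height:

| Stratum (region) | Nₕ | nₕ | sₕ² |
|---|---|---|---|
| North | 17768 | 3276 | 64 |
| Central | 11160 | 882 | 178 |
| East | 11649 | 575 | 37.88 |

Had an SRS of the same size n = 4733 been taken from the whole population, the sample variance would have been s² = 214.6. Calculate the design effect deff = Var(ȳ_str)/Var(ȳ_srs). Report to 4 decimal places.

Var(ȳ_str) = Σ Wₕ²(1−fₕ)sₕ²/nₕ with Wₕ = Nₕ/40577:
  North: (17768/40577)²·(1−3276/17768)·64/3276 = 0.0030552242
  Central: (11160/40577)²·(1−882/11160)·178/882 = 0.014059321
  East: (11649/40577)²·(1−575/11649)·37.88/575 = 0.0051614939
  → Var(ȳ_str) = 0.022276039.
Var(ȳ_srs) = (1 − 4733/40577)·214.6/4733 = 0.040052511.
deff = 0.022276039 / 0.040052511 = 0.5562.

0.5562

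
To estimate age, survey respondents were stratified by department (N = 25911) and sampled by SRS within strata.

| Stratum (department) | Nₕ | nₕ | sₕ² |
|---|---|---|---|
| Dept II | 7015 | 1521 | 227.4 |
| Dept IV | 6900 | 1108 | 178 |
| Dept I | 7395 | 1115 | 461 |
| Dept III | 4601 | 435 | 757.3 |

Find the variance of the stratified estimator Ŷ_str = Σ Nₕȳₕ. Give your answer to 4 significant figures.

6.475 × 10^7

Var(Ŷ_str) = Σₕ Nₕ²(1 − fₕ)sₕ²/nₕ.
Dept II: 7015²·(1 − 1521/7015)·227.4/1521 = 5.7620574 × 10^6.
Dept IV: 6900²·(1 − 1108/6900)·178/1108 = 6.4203379 × 10^6.
Dept I: 7395²·(1 − 1115/7395)·461/1115 = 1.9201001 × 10^7.
Dept III: 4601²·(1 − 435/4601)·757.3/435 = 3.3369538 × 10^7.
Sum = 6.4752934 × 10^7.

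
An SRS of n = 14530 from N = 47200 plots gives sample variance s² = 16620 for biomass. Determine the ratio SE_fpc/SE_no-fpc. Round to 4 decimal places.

f = n/N = 14530/47200 = 0.30783898.
SE_no-fpc = √(s²/n) = 1.0695047; SE_fpc = √((1−f)s²/n) = 0.88978744.
Ratio = √(1−f) = 0.83196215.

0.8320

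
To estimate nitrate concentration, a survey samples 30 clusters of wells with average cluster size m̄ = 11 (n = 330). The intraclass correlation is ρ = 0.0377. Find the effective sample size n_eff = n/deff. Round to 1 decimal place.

deff = 1 + (11 − 1)·0.0377 = 1 + 0.377 = 1.377.
n_eff = 330 / 1.377 = 239.7.

239.7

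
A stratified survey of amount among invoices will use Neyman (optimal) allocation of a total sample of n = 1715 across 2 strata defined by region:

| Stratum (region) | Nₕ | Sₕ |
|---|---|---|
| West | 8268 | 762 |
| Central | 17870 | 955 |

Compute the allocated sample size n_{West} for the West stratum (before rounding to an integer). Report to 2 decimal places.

Neyman allocation: nₕ = n·NₕSₕ / Σⱼ NⱼSⱼ.
Σ NⱼSⱼ = 8268·762 + 17870·955 = 2.3366066 × 10^7.
n_{West} = 1715·8268·762 / (2.3366066 × 10^7) = 462.42.

462.42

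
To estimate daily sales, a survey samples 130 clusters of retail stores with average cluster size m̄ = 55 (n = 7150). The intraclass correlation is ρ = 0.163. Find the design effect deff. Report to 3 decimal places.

deff = 1 + (55 − 1)·0.163 = 1 + 8.802 = 9.802.

9.802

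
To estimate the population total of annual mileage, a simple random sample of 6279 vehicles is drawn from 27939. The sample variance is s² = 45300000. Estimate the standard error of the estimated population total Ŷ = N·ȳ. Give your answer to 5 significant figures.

2.0895 × 10^6

Var(Ŷ) = N²·Var(ȳ) = N²·(1 − n/N)·s²/n.
f = 6279/27939 = 0.22473961; Var(ȳ) = 0.77526039·45300000/6279 = 5593.1352.
Var(Ŷ) = 27939² · 5593.1352 = 4.3659327 × 10^12.
SE(Ŷ) = √(4.3659327 × 10^12) = 2.0895 × 10^6.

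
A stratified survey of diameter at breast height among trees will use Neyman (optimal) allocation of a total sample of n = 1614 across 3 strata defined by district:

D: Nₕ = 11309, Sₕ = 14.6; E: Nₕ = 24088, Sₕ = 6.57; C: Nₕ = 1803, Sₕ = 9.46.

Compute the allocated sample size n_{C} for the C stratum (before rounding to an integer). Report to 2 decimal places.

80.87

Neyman allocation: nₕ = n·NₕSₕ / Σⱼ NⱼSⱼ.
Σ NⱼSⱼ = 11309·14.6 + 24088·6.57 + 1803·9.46 = 340425.94.
n_{C} = 1614·1803·9.46 / 340425.94 = 80.87.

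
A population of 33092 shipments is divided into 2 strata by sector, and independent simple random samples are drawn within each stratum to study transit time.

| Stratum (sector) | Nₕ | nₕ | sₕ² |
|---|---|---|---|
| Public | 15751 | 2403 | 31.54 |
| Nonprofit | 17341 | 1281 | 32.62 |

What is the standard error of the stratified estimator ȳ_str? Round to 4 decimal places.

Var(ȳ_str) = Σₕ Wₕ²(1 − fₕ)sₕ²/nₕ with Wₕ = Nₕ/N, N = 33092.
Public: Wₕ = 0.47597607; term = 0.47597607²·(1 − 0.15256174)·31.54/2403 = 0.0025199169.
Nonprofit: Wₕ = 0.52402393; term = 0.52402393²·(1 − 0.07387117)·32.62/1281 = 0.0064760244.
Sum = 0.0089959413.
SE = √(0.0089959413) = 0.0948.

0.0948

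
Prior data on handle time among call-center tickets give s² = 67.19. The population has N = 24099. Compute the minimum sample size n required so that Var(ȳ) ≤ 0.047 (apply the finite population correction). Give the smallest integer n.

Without fpc, n₀ = s²/D = 67.19/0.047 = 1429.5745.
With fpc, (1 − n/N)·s²/n ≤ D requires n ≥ n₀/(1 + n₀/N) = 1429.5745/(1 + 1429.5745/24099) = 1349.5198.
Rounding up, n = 1350.

1350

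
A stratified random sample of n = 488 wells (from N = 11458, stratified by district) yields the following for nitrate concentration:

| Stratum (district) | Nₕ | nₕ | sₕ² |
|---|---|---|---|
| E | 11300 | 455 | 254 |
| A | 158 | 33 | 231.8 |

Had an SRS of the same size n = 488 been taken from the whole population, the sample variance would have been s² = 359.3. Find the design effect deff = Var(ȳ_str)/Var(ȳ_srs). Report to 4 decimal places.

Var(ȳ_str) = Σ Wₕ²(1−fₕ)sₕ²/nₕ with Wₕ = Nₕ/11458:
  E: (11300/11458)²·(1−455/11300)·254/455 = 0.52108993
  A: (158/11458)²·(1−33/158)·231.8/33 = 0.0010566933
  → Var(ȳ_str) = 0.52214662.
Var(ȳ_srs) = (1 − 488/11458)·359.3/488 = 0.70491249.
deff = 0.52214662 / 0.70491249 = 0.7407.

0.7407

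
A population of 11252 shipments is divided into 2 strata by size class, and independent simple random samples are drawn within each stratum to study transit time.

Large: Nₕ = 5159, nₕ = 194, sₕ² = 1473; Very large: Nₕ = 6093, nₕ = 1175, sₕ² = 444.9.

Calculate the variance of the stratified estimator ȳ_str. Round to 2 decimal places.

Var(ȳ_str) = Σₕ Wₕ²(1 − fₕ)sₕ²/nₕ with Wₕ = Nₕ/N, N = 11252.
Large: Wₕ = 0.45849627; term = 0.45849627²·(1 − 0.03760419)·1473/194 = 1.5361243.
Very large: Wₕ = 0.54150373; term = 0.54150373²·(1 − 0.19284425)·444.9/1175 = 0.089615843.
Sum = 1.6257401.

1.63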